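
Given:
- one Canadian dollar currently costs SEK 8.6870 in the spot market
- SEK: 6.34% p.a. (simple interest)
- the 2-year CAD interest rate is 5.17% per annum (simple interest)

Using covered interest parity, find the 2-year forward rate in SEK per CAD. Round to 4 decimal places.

8.8712

T = 2 years.
SEK accumulates by 1 + 0.0634×2 = 1.126800.
Growth of 1 CAD over T: 1 + 0.0517×2 = 1.103400.
So F = 8.687 × 1.126800 / 1.103400 = 8.871227 (SEK/CAD).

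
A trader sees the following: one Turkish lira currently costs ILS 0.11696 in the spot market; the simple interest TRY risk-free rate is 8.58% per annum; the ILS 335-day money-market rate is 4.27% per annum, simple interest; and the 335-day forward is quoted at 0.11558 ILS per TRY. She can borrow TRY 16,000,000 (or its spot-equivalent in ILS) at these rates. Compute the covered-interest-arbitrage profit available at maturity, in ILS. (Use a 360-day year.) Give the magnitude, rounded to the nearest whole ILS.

ILS 51,212

T = 335/360 years.
Keep in TRY, deliver into the forward: 16,000,000·1.079841667·0.11558 = ILS 1,996,929.60.
Swap to ILS now, deposit: 16,000,000·0.11696·1.039734722 = ILS 1,945,717.97.
The quoted forward overvalues TRY, so borrow ILS, buy TRY at spot, deposit the TRY at 8.58%, and sell the proceeds forward at 0.11558.
Arbitrage profit = |1,996,929.60 − 1,945,717.97| = ILS 51,212.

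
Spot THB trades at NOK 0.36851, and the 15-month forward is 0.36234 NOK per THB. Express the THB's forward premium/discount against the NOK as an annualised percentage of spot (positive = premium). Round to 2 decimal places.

-1.34%

T = 15/12 years.
THB trades forward at -1.67431% vs spot over the period.
Annualise by dividing by T: -0.0167431 / (15/12) = -0.013394 → -1.34%.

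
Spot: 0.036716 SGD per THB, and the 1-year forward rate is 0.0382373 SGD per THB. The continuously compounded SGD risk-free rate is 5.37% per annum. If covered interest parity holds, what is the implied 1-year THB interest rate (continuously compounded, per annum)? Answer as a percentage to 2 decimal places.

T = 1 year.
CIP gives F = S · g_SGD/g_THB, so g_SGD/g_THB = 0.0382373/0.036716 = 1.0414343.
SGD growth factor: e^(0.0537×1) = 1.055168.
So the THB growth factor = 1.0131873.
r = ln(1.0131873)/1 = 0.013101 → 1.31%.

1.31%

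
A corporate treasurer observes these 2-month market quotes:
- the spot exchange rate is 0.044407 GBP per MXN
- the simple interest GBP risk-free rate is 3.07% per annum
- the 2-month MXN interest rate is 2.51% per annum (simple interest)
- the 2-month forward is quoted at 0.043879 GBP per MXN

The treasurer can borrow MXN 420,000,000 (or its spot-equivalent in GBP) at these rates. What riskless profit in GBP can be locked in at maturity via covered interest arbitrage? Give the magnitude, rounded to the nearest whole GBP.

T = 2/12 years.
Keep in MXN, deliver into the forward: 420,000,000·1.0041833333·0.043879 = GBP 18,506,275.40.
Swap to GBP now, deposit: 420,000,000·0.044407·1.0051166667 = GBP 18,746,370.64.
The quoted forward undervalues MXN, so borrow MXN, convert to GBP at spot, deposit the GBP at 3.07%, and buy MXN forward at 0.043879 to cover the loan.
The gap between the two covered legs is GBP 240,095.

GBP 240,095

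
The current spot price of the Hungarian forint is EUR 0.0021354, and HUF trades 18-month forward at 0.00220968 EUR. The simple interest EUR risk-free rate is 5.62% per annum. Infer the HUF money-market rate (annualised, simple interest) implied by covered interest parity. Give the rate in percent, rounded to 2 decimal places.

T = 18/12 years.
CIP gives F = S · g_EUR/g_HUF, so g_EUR/g_HUF = 0.00220968/0.0021354 = 1.0347851.
The EUR side grows by 1 + 0.0562×18/12 = 1.084300.
That pins the HUF growth at 1.0478504.
r = (1.0478504 − 1)/(18/12) = 0.031900 → 3.19%.

3.19%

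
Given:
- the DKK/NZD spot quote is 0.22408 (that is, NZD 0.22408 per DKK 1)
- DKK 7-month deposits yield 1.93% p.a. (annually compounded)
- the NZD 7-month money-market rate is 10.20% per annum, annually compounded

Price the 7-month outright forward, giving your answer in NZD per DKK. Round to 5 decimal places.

0.23451

T = 7/12 years.
NZD growth factor: (1 + 0.1020)^(7/12) = 1.058293.
DKK growth factor: (1 + 0.0193)^(7/12) = 1.0112135.
Forward (NZD per DKK) = 0.22408 × 1.058293 / 1.0112135 = 0.2345126.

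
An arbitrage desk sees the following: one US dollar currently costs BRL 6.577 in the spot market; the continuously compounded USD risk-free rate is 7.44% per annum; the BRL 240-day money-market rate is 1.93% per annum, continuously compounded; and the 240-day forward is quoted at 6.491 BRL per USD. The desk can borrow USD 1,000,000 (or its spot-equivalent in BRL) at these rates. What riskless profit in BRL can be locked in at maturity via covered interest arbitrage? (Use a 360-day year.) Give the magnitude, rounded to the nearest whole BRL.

T = 240/360 years.
Route A — deposit USD, sell forward: 1,000,000 × 1.050850672 × 6.491 = BRL 6,821,071.71.
Route B — convert at spot, deposit BRL: 1,000,000 × 6.577 × 1.012949798 = BRL 6,662,170.82.
The quoted forward overvalues USD, so borrow BRL, buy USD at spot, deposit the USD at 7.44%, and sell the proceeds forward at 6.491.
Arbitrage profit = |6,821,071.71 − 6,662,170.82| = BRL 158,901.

BRL 158,901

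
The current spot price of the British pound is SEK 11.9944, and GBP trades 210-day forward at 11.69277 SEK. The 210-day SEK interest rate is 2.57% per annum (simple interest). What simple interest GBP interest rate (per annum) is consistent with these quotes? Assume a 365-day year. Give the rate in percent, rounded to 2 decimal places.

T = 210/365 years.
By CIP, F/S equals the SEK-to-GBP growth ratio: 11.69277/11.9944 = 0.9748524.
The SEK side grows by 1 + 0.0257×210/365 = 1.0147863.
So the GBP growth factor = 1.040964.
(1.040964 − 1)/T = 0.071199, i.e. 7.12%.

7.12%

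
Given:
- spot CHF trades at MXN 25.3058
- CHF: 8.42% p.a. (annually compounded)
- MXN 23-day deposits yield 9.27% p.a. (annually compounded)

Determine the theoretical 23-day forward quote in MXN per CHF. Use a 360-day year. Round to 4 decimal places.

T = 23/360 years.
Growth of 1 MXN over T: (1 + 0.0927)^(23/360) = 1.00567993.
Growth of 1 CHF over T: (1 + 0.0842)^(23/360) = 1.00517829.
Forward (MXN per CHF) = 25.3058 × 1.00567993 / 1.00517829 = 25.318429.

25.3184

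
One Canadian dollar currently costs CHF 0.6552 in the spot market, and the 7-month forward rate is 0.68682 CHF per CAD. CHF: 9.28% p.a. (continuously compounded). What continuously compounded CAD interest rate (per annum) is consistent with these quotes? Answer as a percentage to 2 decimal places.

1.20%

T = 7/12 years.
CIP gives F = S · g_CHF/g_CAD, so g_CHF/g_CAD = 0.68682/0.6552 = 1.0482601.
CHF growth factor: e^(0.0928×7/12) = 1.0556253.
Hence g_CAD = 1.0070261.
Take logs: ln 1.0070261 / (7/12) = 0.012003, so 1.20%.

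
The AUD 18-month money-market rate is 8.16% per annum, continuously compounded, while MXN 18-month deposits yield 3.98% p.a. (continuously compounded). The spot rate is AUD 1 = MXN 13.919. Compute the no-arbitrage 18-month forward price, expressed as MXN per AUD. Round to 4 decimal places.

T = 18/12 years.
MXN growth factor: e^(0.0398×18/12) = 1.06151804.
Growth of 1 AUD over T: e^(0.0816×18/12) = 1.13020609.
CIP: F = S · (grow MXN)/(grow AUD) = 13.919 × 1.06151804/1.13020609 = 13.073076 MXN per AUD.

13.0731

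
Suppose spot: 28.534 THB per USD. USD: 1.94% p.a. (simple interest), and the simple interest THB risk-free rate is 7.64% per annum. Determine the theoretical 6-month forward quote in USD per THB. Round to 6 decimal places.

0.034084

T = 6/12 years.
THB growth factor: 1 + 0.0764×6/12 = 1.038200.
USD growth factor: 1 + 0.0194×6/12 = 1.009700.
Forward (THB per USD) = 28.534 × 1.038200 / 1.009700 = 29.33941.
Quoted the other way: 1/29.33941 = 0.034084 USD per THB.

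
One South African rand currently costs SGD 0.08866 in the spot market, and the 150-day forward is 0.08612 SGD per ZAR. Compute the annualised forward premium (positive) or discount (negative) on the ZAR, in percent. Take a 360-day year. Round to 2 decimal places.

-6.88%

T = 150/360 years.
Period premium: (0.08612 − 0.08866)/0.08866 = -0.0286488.
×(1/T) gives -6.88% p.a.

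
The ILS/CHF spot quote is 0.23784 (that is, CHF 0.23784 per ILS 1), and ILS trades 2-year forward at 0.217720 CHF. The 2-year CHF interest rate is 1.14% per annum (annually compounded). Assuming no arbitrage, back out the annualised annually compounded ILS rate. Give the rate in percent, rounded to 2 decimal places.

5.71%

T = 2 years.
CIP gives F = S · g_CHF/g_ILS, so g_CHF/g_ILS = 0.21772/0.23784 = 0.9154053.
CHF growth factor: (1 + 0.0114)^2 = 1.022930.
Hence g_ILS = 1.1174613.
Annualise: 1.1174613^(1/2) − 1 = 0.057100 = 5.71%.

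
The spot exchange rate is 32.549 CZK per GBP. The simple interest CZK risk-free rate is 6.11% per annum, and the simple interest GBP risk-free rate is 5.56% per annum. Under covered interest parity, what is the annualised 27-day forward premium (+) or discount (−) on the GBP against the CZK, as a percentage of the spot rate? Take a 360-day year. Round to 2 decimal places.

+0.55%

T = 27/360 years.
No-arbitrage forward: 32.549 × 1.0045825 / 1.004170 = 32.562371 CZK/GBP.
(F − S)/S ÷ T = (32.562371 − 32.549)/32.549/(27/360) = 0.005477 → 0.55%.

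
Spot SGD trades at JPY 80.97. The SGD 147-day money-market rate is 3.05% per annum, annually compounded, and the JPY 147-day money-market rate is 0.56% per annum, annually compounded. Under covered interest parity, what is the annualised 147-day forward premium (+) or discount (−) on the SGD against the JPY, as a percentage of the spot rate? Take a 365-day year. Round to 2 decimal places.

-2.43%

T = 147/365 years.
No-arbitrage forward: 80.97 × 1.0022516 / 1.0121735 = 80.17629 JPY/SGD.
(F − S)/S ÷ T = (80.17629 − 80.97)/80.97/(147/365) = -0.024340 → -2.43%.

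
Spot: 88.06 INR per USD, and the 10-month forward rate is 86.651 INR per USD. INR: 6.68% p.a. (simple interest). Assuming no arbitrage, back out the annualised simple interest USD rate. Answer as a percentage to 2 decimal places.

T = 10/12 years.
CIP gives F = S · g_INR/g_USD, so g_INR/g_USD = 86.651/88.06 = 0.9839995.
INR growth factor: 1 + 0.0668×10/12 = 1.0556667.
Hence g_USD = 1.0728326.
r = (1.0728326 − 1)/(10/12) = 0.087399 → 8.74%.

8.74%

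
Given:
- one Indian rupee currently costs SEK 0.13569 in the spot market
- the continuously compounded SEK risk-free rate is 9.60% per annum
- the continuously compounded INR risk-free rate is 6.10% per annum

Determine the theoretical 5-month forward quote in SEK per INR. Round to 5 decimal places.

T = 5/12 years.
SEK growth factor: e^(0.0960×5/12) = 1.0408108.
Growth of 1 INR over T: e^(0.0610×5/12) = 1.0257424.
So F = 0.13569 × 1.0408108 / 1.0257424 = 0.1376833 (SEK/INR).

0.13768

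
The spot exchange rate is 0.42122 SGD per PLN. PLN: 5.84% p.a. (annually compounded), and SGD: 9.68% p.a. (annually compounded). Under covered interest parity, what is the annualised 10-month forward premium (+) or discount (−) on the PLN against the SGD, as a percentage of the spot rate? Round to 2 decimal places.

+3.62%

T = 10/12 years.
F = S · g_SGD/g_PLN = 0.42122 × 1.0800392/1.048435 = 0.43391733.
(F − S)/S ÷ T = (0.43391733 − 0.42122)/0.42122/(10/12) = 0.036173 → 3.62%.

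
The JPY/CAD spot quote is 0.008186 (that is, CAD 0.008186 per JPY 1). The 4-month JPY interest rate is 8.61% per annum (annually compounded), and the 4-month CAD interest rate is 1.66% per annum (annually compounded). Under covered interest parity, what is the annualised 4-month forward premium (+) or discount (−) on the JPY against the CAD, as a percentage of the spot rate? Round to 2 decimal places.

T = 4/12 years.
F = S · g_CAD/g_JPY = 0.008186 × 1.005503/1.0279136 = 0.008007529.
(F − S)/S ÷ T = (0.008007529 − 0.008186)/0.008186/(4/12) = -0.065406 → -6.54%.

-6.54%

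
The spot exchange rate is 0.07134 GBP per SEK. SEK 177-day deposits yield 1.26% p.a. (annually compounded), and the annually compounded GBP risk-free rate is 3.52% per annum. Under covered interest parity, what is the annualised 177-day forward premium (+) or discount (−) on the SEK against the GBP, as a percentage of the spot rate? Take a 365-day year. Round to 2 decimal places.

T = 177/365 years.
No-arbitrage forward: 0.07134 × 1.0169175 / 1.0060904 = 0.07210773 GBP/SEK.
(F − S)/S ÷ T = (0.07210773 − 0.07134)/0.07134/(177/365) = 0.022192 → 2.22%.

+2.22%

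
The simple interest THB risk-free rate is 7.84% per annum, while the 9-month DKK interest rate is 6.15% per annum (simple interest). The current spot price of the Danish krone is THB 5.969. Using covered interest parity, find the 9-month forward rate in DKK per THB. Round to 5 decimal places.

0.16553

T = 9/12 years.
Growth of 1 THB over T: 1 + 0.0784×9/12 = 1.058800.
DKK accumulates by 1 + 0.0615×9/12 = 1.046125.
Forward (THB per DKK) = 5.969 × 1.058800 / 1.046125 = 6.041321.
Quoted the other way: 1/6.041321 = 0.16553 DKK per THB.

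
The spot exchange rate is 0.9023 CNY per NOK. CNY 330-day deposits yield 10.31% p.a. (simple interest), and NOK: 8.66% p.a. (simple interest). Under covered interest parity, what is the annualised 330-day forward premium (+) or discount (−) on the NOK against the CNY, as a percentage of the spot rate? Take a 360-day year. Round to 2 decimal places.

+1.53%

T = 330/360 years.
No-arbitrage forward: 0.9023 × 1.0945083 / 1.0793833 = 0.9149436 CNY/NOK.
(F − S)/S ÷ T = (0.9149436 − 0.9023)/0.9023/(330/360) = 0.015287 → 1.53%.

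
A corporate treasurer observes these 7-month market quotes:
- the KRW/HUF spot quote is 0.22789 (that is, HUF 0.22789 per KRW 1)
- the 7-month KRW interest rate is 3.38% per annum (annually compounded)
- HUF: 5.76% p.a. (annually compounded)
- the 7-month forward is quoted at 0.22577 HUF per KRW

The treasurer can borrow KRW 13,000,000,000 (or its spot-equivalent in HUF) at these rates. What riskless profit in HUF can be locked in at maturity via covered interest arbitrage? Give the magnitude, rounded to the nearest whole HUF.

T = 7/12 years.
Invest the KRW and cover forward: 13,000,000,000 × 1.019580000251 × 0.22577 = HUF 2,992,477,496.54.
Convert at spot and invest in HUF: 13,000,000,000 × 0.22789 × 1.033207399799 = HUF 3,060,949,246.42.
The quoted forward undervalues KRW, so borrow KRW, convert to HUF at spot, deposit the HUF at 5.76%, and buy KRW forward at 0.22577 to cover the loan.
The gap between the two covered legs is HUF 68,471,750.

HUF 68,471,750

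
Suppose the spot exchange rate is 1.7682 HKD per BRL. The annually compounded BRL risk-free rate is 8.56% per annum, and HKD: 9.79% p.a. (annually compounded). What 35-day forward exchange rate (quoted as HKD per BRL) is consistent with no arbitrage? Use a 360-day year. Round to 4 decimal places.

1.7701

T = 35/360 years.
HKD growth factor: (1 + 0.0979)^(35/360) = 1.0091218.
BRL growth factor: (1 + 0.0856)^(35/360) = 1.0080171.
So F = 1.7682 × 1.0091218 / 1.0080171 = 1.770138 (HKD/BRL).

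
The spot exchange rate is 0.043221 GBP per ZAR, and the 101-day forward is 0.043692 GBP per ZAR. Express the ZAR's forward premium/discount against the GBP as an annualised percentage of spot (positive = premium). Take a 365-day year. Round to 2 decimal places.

+3.94%

T = 101/365 years.
(F − S)/S = (0.043692 − 0.043221)/0.043221 = 0.0108975.
Per annum: 0.0108975 / (101/365) = 0.039382 = 3.94%.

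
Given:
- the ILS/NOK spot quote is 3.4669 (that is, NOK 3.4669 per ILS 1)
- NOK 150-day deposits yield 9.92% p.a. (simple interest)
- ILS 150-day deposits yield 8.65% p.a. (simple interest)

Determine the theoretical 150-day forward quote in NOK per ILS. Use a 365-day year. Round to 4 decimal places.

3.4844

T = 150/365 years.
NOK accumulates by 1 + 0.0992×150/365 = 1.0407671.
ILS accumulates by 1 + 0.0865×150/365 = 1.0355479.
Forward (NOK per ILS) = 3.4669 × 1.0407671 / 1.0355479 = 3.484373.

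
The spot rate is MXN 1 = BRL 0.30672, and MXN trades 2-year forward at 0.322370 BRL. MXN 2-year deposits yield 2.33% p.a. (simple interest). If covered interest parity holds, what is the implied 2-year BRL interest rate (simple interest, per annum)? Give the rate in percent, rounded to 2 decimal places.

T = 2 years.
By CIP, F/S equals the BRL-to-MXN growth ratio: 0.32237/0.30672 = 1.0510237.
The MXN side grows by 1 + 0.0233×2 = 1.046600.
So the BRL growth factor = 1.1000014.
r = (1.1000014 − 1)/2 = 0.050001 → 5.00%.

5.00%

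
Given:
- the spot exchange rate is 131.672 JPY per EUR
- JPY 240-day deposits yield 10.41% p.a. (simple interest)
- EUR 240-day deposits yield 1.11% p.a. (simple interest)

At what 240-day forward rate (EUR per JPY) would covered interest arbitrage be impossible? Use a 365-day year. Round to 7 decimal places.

0.0071600

T = 240/365 years.
JPY accumulates by 1 + 0.1041×240/365 = 1.0684493.
Growth of 1 EUR over T: 1 + 0.0111×240/365 = 1.0072986.
CIP: F = S · (grow JPY)/(grow EUR) = 131.672 × 1.0684493/1.0072986 = 139.6655 JPY per EUR.
Quoted the other way: 1/139.6655 = 0.0071600 EUR per JPY.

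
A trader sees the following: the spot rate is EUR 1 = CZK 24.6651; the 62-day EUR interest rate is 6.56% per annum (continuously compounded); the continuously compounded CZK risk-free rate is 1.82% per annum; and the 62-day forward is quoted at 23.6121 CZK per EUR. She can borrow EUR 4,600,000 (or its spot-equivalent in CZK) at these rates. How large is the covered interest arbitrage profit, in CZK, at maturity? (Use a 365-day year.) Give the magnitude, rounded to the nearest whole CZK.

CZK 3,978,029

T = 62/365 years.
Keep in EUR, deliver into the forward: 4,600,000·1.01120532832·23.6121 = CZK 109,832,734.13.
Swap to CZK now, deposit: 4,600,000·24.6651·1.00309629048 = CZK 113,810,763.45.
The quoted forward undervalues EUR, so borrow EUR, convert to CZK at spot, deposit the CZK at 1.82%, and buy EUR forward at 23.6121 to cover the loan.
Arbitrage profit = |109,832,734.13 − 113,810,763.45| = CZK 3,978,029.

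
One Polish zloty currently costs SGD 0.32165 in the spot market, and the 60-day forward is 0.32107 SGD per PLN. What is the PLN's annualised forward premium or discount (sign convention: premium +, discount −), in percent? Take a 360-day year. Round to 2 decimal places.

-1.08%

T = 60/360 years.
Period premium: (0.32107 − 0.32165)/0.32165 = -0.0018032.
Annualise by dividing by T: -0.0018032 / (60/360) = -0.010819 → -1.08%.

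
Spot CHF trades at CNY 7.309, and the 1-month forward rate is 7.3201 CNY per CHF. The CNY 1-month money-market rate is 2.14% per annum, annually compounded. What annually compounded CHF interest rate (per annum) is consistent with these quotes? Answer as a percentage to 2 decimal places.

T = 1/12 years.
F/S = 7.3201/7.309 = 1.0015187 = (growth of CNY) / (growth of CHF).
CNY growth factor: (1 + 0.0214)^(1/12) = 1.0017661.
That pins the CHF growth at 1.000247.
r = 1.000247^(12/1) − 1 = 0.002968 → 0.30%.

0.30%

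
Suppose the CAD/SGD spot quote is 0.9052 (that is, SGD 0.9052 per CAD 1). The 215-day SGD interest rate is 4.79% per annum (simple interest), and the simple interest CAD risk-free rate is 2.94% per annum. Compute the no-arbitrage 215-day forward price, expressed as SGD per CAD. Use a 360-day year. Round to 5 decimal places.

0.91503

T = 215/360 years.
Growth of 1 SGD over T: 1 + 0.0479×215/360 = 1.0286069.
CAD growth factor: 1 + 0.0294×215/360 = 1.0175583.
CIP: F = S · (grow SGD)/(grow CAD) = 0.9052 × 1.0286069/1.0175583 = 0.9150286 SGD per CAD.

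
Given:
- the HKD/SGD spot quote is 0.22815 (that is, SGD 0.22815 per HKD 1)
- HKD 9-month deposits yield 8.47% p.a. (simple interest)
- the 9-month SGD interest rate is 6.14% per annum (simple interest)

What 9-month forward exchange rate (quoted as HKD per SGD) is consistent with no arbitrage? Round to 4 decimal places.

T = 9/12 years.
SGD accumulates by 1 + 0.0614×9/12 = 1.046050.
HKD growth factor: 1 + 0.0847×9/12 = 1.063525.
So F = 0.22815 × 1.046050 / 1.063525 = 0.2244012 (SGD/HKD).
Quoted the other way: 1/0.2244012 = 4.4563 HKD per SGD.

4.4563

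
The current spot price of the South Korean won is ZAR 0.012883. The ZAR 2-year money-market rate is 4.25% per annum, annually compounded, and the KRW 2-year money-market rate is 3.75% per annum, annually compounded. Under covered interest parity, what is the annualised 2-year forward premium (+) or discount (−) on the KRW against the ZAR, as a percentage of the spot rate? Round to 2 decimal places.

T = 2 years.
F = S · g_ZAR/g_KRW = 0.012883 × 1.0868062/1.0764063 = 0.013007472.
(F − S)/S ÷ T = (0.013007472 − 0.012883)/0.012883/2 = 0.004831 → 0.48%.

+0.48%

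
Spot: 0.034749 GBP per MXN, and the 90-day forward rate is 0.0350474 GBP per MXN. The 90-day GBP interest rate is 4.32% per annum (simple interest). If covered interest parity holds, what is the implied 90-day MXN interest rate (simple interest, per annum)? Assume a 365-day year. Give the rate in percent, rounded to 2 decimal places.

0.83%

T = 90/365 years.
By CIP, F/S equals the GBP-to-MXN growth ratio: 0.0350474/0.034749 = 1.0085873.
GBP growth factor: 1 + 0.0432×90/365 = 1.0106521.
That pins the MXN growth at 1.0020472.
r = (1.0020472 − 1)/(90/365) = 0.008303 → 0.83%.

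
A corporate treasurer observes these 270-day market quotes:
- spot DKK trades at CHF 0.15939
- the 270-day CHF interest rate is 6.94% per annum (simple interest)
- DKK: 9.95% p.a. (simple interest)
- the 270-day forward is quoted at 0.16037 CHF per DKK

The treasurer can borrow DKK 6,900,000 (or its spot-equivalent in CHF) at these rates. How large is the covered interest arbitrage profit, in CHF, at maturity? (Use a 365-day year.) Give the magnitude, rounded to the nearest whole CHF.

T = 270/365 years.
Keep in DKK, deliver into the forward: 6,900,000·1.07360274·0.16037 = CHF 1,187,998.33.
Swap to CHF now, deposit: 6,900,000·0.15939·1.051336986 = CHF 1,156,250.96.
The quoted forward overvalues DKK, so borrow CHF, buy DKK at spot, deposit the DKK at 9.95%, and sell the proceeds forward at 0.16037.
Arbitrage profit = |1,187,998.33 − 1,156,250.96| = CHF 31,747.

CHF 31,747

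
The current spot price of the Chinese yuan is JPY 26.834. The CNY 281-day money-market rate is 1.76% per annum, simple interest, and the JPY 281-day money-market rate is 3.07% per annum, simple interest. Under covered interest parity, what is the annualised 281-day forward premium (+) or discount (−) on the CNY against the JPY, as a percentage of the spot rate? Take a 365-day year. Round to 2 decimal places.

T = 281/365 years.
No-arbitrage forward: 26.834 × 1.0236348 / 1.0135496 = 27.101008 JPY/CNY.
(F − S)/S ÷ T = (27.101008 − 26.834)/26.834/(281/365) = 0.012925 → 1.29%.

+1.29%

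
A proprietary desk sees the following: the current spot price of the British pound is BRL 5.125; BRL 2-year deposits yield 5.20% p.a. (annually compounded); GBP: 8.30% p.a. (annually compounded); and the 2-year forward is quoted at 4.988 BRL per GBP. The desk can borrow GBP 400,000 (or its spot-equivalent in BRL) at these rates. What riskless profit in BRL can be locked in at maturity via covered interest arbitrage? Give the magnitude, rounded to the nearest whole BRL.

BRL 71,405

T = 2 years.
Route A — deposit GBP, sell forward: 400,000 × 1.172889 × 4.988 = BRL 2,340,148.13.
Route B — convert at spot, deposit BRL: 400,000 × 5.125 × 1.106704 = BRL 2,268,743.20.
The quoted forward overvalues GBP, so borrow BRL, buy GBP at spot, deposit the GBP at 8.30%, and sell the proceeds forward at 4.988.
Profit = 2,340,148.13 − 2,268,743.20 = BRL 71,405.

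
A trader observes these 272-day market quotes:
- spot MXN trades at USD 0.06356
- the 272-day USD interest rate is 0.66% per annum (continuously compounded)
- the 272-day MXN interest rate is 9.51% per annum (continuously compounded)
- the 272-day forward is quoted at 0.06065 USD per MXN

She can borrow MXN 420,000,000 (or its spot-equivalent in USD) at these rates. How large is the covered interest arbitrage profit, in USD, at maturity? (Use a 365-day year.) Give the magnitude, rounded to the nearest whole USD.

USD 516,934

T = 272/365 years.
Route A — deposit MXN, sell forward: 420,000,000 × 1.0734406401 × 0.06065 = USD 27,343,753.43.
Route B — convert at spot, deposit USD: 420,000,000 × 0.06356 × 1.0049304711 = USD 26,826,819.91.
The quoted forward overvalues MXN, so borrow USD, buy MXN at spot, deposit the MXN at 9.51%, and sell the proceeds forward at 0.06065.
Profit = 27,343,753.43 − 26,826,819.91 = USD 516,934.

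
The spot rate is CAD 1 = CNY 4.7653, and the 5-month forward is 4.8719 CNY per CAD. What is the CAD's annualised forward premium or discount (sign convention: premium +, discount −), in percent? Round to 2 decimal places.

+5.37%

T = 5/12 years.
(F − S)/S = (4.8719 − 4.7653)/4.7653 = 0.0223701.
Per annum: 0.0223701 / (5/12) = 0.053688 = 5.37%.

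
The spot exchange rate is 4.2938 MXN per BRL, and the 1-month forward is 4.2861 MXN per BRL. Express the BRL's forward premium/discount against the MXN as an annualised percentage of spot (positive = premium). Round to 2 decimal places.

-2.15%

T = 1/12 years.
BRL trades forward at -0.17933% vs spot over the period.
Per annum: -0.0017933 / (1/12) = -0.021520 = -2.15%.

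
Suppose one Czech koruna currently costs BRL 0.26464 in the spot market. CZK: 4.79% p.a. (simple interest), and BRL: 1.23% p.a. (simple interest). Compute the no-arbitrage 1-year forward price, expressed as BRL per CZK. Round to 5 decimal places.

T = 1 year.
Growth of 1 BRL over T: 1 + 0.0123×1 = 1.012300.
Growth of 1 CZK over T: 1 + 0.0479×1 = 1.047900.
CIP: F = S · (grow BRL)/(grow CZK) = 0.26464 × 1.012300/1.047900 = 0.2556495 BRL per CZK.

0.25565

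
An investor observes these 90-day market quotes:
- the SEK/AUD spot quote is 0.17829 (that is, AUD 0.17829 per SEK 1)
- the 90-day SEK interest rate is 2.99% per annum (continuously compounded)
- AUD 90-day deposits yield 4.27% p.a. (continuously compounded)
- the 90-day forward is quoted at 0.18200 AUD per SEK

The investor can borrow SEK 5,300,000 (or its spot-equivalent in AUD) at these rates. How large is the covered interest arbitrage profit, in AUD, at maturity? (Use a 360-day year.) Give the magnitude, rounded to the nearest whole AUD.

AUD 16,759

T = 90/360 years.
Invest the SEK and cover forward: 5,300,000 × 1.00750301 × 0.18200 = AUD 971,837.40.
Convert at spot and invest in AUD: 5,300,000 × 0.17829 × 1.01073218 = AUD 955,078.23.
The quoted forward overvalues SEK, so borrow AUD, buy SEK at spot, deposit the SEK at 2.99%, and sell the proceeds forward at 0.18200.
The gap between the two covered legs is AUD 16,759.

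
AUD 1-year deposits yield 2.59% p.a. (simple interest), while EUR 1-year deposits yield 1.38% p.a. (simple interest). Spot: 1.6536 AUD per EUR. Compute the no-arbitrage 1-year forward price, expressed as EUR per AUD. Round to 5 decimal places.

0.59761

T = 1 year.
Growth of 1 AUD over T: 1 + 0.0259×1 = 1.025900.
EUR growth factor: 1 + 0.0138×1 = 1.013800.
CIP: F = S · (grow AUD)/(grow EUR) = 1.6536 × 1.025900/1.013800 = 1.673336 AUD per EUR.
Quoted the other way: 1/1.673336 = 0.59761 EUR per AUD.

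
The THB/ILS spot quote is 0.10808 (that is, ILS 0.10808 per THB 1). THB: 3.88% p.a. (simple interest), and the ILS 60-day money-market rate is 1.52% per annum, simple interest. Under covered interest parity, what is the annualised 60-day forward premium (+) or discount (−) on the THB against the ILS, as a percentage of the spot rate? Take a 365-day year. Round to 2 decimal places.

T = 60/365 years.
F = S · g_ILS/g_THB = 0.10808 × 1.0024986/1.0063781 = 0.10766336.
(F − S)/S ÷ T = (0.10766336 − 0.10808)/0.10808/(60/365) = -0.023451 → -2.35%.

-2.35%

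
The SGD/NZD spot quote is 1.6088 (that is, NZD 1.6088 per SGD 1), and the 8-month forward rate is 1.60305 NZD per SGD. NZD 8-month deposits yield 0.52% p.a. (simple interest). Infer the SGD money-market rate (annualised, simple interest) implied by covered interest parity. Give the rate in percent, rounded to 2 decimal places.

T = 8/12 years.
By CIP, F/S equals the NZD-to-SGD growth ratio: 1.60305/1.6088 = 0.9964259.
NZD growth factor: 1 + 0.0052×8/12 = 1.0034667.
Hence g_SGD = 1.0070661.
(1.0070661 − 1)/T = 0.010599, i.e. 1.06%.

1.06%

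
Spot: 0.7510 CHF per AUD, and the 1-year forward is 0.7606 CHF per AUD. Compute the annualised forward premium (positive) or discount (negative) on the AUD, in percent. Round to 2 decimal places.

T = 1 year.
Period premium: (0.7606 − 0.751)/0.751 = 0.0127830.
Annualise by dividing by T: 0.0127830 / 1 = 0.012783 → 1.28%.

+1.28%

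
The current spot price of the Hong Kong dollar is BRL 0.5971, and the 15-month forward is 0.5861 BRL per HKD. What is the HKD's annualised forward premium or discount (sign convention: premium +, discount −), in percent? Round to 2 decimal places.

-1.47%

T = 15/12 years.
(F − S)/S = (0.5861 − 0.5971)/0.5971 = -0.0184224.
Annualise by dividing by T: -0.0184224 / (15/12) = -0.014738 → -1.47%.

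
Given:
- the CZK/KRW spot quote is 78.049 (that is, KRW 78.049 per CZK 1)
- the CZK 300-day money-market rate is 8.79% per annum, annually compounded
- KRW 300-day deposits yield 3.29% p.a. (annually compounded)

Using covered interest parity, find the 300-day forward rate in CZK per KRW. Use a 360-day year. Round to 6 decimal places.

T = 300/360 years.
KRW accumulates by (1 + 0.0329)^(300/360) = 1.0273424.
CZK accumulates by (1 + 0.0879)^(300/360) = 1.072731.
Forward (KRW per CZK) = 78.049 × 1.0273424 / 1.072731 = 74.74665.
Invert for CZK per KRW: 1 / 74.74665 = 0.013379.

0.013379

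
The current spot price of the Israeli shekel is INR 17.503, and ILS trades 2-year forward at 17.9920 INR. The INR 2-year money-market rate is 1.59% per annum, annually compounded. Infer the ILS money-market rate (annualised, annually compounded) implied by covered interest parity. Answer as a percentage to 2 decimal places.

T = 2 years.
F/S = 17.992/17.503 = 1.0279381 = (growth of INR) / (growth of ILS).
The INR side grows by (1 + 0.0159)^2 = 1.0320528.
So the ILS growth factor = 1.0040029.
r = 1.0040029^(1/2) − 1 = 0.001999 → 0.20%.

0.20%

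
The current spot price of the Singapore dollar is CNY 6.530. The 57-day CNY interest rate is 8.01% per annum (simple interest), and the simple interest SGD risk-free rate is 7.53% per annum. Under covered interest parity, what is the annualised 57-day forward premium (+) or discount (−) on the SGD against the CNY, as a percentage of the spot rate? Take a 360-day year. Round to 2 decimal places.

T = 57/360 years.
No-arbitrage forward: 6.53 × 1.0126825 / 1.0119225 = 6.534904 CNY/SGD.
(F − S)/S ÷ T = (6.534904 − 6.53)/6.53/(57/360) = 0.004743 → 0.47%.

+0.47%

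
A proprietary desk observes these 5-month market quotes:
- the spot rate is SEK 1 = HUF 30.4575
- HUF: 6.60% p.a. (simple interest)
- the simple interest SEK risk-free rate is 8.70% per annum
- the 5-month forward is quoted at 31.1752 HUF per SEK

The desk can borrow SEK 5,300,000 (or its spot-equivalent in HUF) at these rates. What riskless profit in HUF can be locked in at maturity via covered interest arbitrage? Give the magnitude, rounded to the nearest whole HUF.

HUF 5,354,165

T = 5/12 years.
Invest the SEK and cover forward: 5,300,000 × 1.036250 × 31.1752 = HUF 171,218,095.30.
Convert at spot and invest in HUF: 5,300,000 × 30.4575 × 1.027500 = HUF 165,863,930.63.
The quoted forward overvalues SEK, so borrow HUF, buy SEK at spot, deposit the SEK at 8.70%, and sell the proceeds forward at 31.1752.
Profit = 171,218,095.30 − 165,863,930.63 = HUF 5,354,165.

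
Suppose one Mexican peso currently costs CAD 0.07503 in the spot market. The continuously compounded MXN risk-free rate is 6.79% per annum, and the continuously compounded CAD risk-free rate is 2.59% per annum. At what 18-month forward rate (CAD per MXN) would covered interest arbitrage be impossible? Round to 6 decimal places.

0.070449

T = 18/12 years.
CAD growth factor: e^(0.0259×18/12) = 1.0396145.
Growth of 1 MXN over T: e^(0.0679×18/12) = 1.1072174.
So F = 0.07503 × 1.0396145 / 1.1072174 = 0.07044893 (CAD/MXN).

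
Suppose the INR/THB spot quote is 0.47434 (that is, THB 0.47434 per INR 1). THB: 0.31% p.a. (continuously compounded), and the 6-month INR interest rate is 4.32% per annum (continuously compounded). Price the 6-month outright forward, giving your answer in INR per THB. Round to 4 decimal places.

2.1509

T = 6/12 years.
Growth of 1 THB over T: e^(0.0031×6/12) = 1.0015512.
INR growth factor: e^(0.0432×6/12) = 1.021835.
CIP: F = S · (grow THB)/(grow INR) = 0.47434 × 1.0015512/1.021835 = 0.4649242 THB per INR.
Quoted the other way: 1/0.4649242 = 2.1509 INR per THB.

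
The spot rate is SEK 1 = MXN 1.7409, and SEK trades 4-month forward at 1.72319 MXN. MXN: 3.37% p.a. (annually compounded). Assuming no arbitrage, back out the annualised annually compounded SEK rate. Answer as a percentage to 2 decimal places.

T = 4/12 years.
CIP gives F = S · g_MXN/g_SEK, so g_MXN/g_SEK = 1.72319/1.7409 = 0.9898271.
MXN growth factor: (1 + 0.0337)^(4/12) = 1.0111095.
That pins the SEK growth at 1.0215011.
r = 1.0215011^(12/4) − 1 = 0.065900 → 6.59%.

6.59%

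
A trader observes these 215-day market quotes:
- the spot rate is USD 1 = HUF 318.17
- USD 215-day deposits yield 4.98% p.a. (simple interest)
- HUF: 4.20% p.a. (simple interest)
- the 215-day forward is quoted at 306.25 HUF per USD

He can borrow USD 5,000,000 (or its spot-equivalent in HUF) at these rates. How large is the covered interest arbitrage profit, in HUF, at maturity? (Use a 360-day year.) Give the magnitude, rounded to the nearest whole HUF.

HUF 53,961,894

T = 215/360 years.
Keep in USD, deliver into the forward: 5,000,000·1.029741666667·306.25 = HUF 1,576,791,927.08.
Swap to HUF now, deposit: 5,000,000·318.17·1.025083333333 = HUF 1,630,753,820.83.
The quoted forward undervalues USD, so borrow USD, convert to HUF at spot, deposit the HUF at 4.20%, and buy USD forward at 306.25 to cover the loan.
Arbitrage profit = |1,576,791,927.08 − 1,630,753,820.83| = HUF 53,961,894.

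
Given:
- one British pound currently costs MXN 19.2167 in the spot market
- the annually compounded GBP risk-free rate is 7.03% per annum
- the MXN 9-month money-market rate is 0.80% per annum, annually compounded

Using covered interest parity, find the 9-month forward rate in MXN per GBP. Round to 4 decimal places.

18.3715

T = 9/12 years.
MXN growth factor: (1 + 0.0080)^(9/12) = 1.00599402.
Growth of 1 GBP over T: (1 + 0.0703)^(9/12) = 1.05227474.
Forward (MXN per GBP) = 19.2167 × 1.00599402 / 1.05227474 = 18.371519.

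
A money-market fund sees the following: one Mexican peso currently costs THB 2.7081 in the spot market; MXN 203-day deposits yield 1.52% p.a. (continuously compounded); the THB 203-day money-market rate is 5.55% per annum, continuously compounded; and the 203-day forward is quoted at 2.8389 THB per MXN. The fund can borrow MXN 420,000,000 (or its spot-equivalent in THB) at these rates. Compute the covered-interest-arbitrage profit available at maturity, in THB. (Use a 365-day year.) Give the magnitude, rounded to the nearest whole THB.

THB 29,402,599

T = 203/365 years.
Keep in MXN, deliver into the forward: 420,000,000·1.008489532044·2.8389 = THB 1,202,460,391.66.
Swap to THB now, deposit: 420,000,000·2.7081·1.03134845259 = THB 1,173,057,792.67.
The quoted forward overvalues MXN, so borrow THB, buy MXN at spot, deposit the MXN at 1.52%, and sell the proceeds forward at 2.8389.
The gap between the two covered legs is THB 29,402,599.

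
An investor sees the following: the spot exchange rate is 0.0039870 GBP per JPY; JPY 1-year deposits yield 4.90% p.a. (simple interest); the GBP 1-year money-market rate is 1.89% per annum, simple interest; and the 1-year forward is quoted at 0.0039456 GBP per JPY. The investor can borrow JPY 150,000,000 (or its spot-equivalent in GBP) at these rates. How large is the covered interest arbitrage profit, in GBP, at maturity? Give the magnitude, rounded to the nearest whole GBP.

GBP 11,487

T = 1 year.
Invest the JPY and cover forward: 150,000,000 × 1.049000 × 0.0039456 = GBP 620,840.16.
Convert at spot and invest in GBP: 150,000,000 × 0.0039870 × 1.018900 = GBP 609,353.15.
The quoted forward overvalues JPY, so borrow GBP, buy JPY at spot, deposit the JPY at 4.90%, and sell the proceeds forward at 0.0039456.
Profit = 620,840.16 − 609,353.15 = GBP 11,487.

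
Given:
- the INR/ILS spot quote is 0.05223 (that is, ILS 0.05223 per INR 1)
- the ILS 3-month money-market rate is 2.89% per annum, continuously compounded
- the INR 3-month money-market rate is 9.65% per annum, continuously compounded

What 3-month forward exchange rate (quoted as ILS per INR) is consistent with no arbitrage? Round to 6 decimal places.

0.051355

T = 3/12 years.
ILS accumulates by e^(0.0289×3/12) = 1.0072512.
INR accumulates by e^(0.0965×3/12) = 1.0244184.
Forward (ILS per INR) = 0.05223 × 1.0072512 / 1.0244184 = 0.05135473.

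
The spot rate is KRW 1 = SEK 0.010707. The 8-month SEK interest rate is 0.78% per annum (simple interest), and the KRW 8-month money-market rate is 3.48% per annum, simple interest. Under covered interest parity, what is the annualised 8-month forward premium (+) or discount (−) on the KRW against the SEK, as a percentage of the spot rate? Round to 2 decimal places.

T = 8/12 years.
CIP forward (SEK per KRW) = 0.010707 × 1.005200/1.023200 = 0.010518644.
Annualised premium = (F − S)/S × (1/T) = (0.010518644 − 0.010707)/0.010707 ÷ (8/12) = -2.64%.

-2.64%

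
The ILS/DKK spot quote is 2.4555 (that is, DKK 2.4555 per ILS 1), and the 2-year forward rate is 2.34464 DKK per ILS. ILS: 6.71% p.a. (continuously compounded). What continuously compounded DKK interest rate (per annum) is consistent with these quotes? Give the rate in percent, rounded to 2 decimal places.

T = 2 years.
By CIP, F/S equals the DKK-to-ILS growth ratio: 2.34464/2.4555 = 0.9548524.
The ILS side grows by e^(0.0671×2) = 1.1436215.
So the DKK growth factor = 1.0919897.
Take logs: ln 1.0919897 / 2 = 0.044001, so 4.40%.

4.40%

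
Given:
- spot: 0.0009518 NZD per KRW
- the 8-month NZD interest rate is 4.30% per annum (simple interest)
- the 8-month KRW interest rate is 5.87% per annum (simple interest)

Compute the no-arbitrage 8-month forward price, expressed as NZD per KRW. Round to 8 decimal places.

0.00094221

T = 8/12 years.
NZD accumulates by 1 + 0.0430×8/12 = 1.0286667.
KRW accumulates by 1 + 0.0587×8/12 = 1.0391333.
CIP: F = S · (grow NZD)/(grow KRW) = 0.0009518 × 1.0286667/1.0391333 = 0.0009422131 NZD per KRW.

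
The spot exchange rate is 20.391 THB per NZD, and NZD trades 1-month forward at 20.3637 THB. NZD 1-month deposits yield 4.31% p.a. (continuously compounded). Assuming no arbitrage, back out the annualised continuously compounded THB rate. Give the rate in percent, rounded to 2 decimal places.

T = 1/12 years.
By CIP, F/S equals the THB-to-NZD growth ratio: 20.3637/20.391 = 0.9986612.
NZD growth factor: e^(0.0431×1/12) = 1.0035981.
Hence g_THB = 1.0022545.
r = ln(1.0022545)/(1/12) = 0.027024 → 2.70%.

2.70%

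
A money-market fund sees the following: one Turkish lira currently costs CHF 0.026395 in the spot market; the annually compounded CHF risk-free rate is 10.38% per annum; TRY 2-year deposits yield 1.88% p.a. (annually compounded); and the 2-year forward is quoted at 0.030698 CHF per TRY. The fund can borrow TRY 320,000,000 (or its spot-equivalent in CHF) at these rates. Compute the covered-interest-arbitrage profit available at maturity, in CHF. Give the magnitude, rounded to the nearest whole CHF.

T = 2 years.
Invest the TRY and cover forward: 320,000,000 × 1.03795344 × 0.030698 = CHF 10,196,190.30.
Convert at spot and invest in CHF: 320,000,000 × 0.026395 × 1.21837444 = CHF 10,290,877.87.
The quoted forward undervalues TRY, so borrow TRY, convert to CHF at spot, deposit the CHF at 10.38%, and buy TRY forward at 0.030698 to cover the loan.
The gap between the two covered legs is CHF 94,688.

CHF 94,688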